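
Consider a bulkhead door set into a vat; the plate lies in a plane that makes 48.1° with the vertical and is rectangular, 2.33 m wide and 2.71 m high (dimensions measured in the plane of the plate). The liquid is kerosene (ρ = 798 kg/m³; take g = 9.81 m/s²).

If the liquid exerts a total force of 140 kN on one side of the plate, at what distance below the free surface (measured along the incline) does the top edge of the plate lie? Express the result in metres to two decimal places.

γ = ρg = 798 × 9.81 / 1000 = 7.82838 kN/m³.
A = 2.33 × 2.71 = 6.3143 m².
From F = γ·h_c·A, the centroid depth is h_c = 140/(7.82838 × 6.3143) = 2.83225 m.
The plate makes 48.1° with the vertical, i.e. θ = 90° − 48.1° = 41.9° to the horizontal. Measuring y along the incline from the free-surface line, vertical depth h = y·sinθ with sinθ = 0.667833.
Along the incline, y_c = h_c/sinθ = 2.83225/0.667833 = 4.24096 m.
The centroid lies 2.71/2 = 1.355 m below the top edge, so the top edge sits at y_top = 4.24096 − 1.355 = 2.88596 m along the incline.

y_top ≈ 2.89 m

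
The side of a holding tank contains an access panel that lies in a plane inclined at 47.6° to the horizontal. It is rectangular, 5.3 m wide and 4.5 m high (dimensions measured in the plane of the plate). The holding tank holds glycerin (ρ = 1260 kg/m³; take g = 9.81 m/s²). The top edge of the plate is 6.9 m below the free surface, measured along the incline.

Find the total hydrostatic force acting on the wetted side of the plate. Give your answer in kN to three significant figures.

γ = ρg = 1260 × 9.81 / 1000 = 12.3606 kN/m³.
Let θ = 47.6° be the plate's angle to the horizontal; measure y along the incline from where the plane meets the free surface. Vertical depth h = y·sinθ with sinθ = 0.738455.
The centroid lies 4.5/2 = 2.25 m below the top edge, so y_c = 6.9 + 2.25 = 9.15 m and h_c = 9.15 × 0.738455 = 6.75686 m.
A = 5.3 × 4.5 = 23.85 m².
Resultant F = γ·h_c·A = 12.3606 × 6.75686 × 23.85 = 1991.92 kN.

F ≈ 1990 kN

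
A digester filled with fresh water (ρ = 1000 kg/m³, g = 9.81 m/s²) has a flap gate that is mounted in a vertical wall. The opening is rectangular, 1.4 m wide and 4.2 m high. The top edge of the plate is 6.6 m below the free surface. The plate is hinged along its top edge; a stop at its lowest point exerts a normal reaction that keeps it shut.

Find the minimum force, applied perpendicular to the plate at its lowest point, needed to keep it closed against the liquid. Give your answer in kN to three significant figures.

γ = ρg = 1000 × 9.81 = 9810 N/m³ = 9.81 kN/m³.
The centroid lies 4.2/2 = 2.1 m below the top edge, so the centroid depth is h_c = 6.6 + 2.1 = 8.7 m.
A = 1.4 × 4.2 = 5.88 m².
Resultant F = γ·h_c·A = 9.81 × 8.7 × 5.88 = 501.84 kN.
I_c = b·h³/12 = 1.4 × 4.2³/12 = 8.6436 m⁴.
Centre of pressure: y_p = y_c + I_c/(y_c·A) = 8.7 + 8.6436/(8.7 × 5.88) = 8.7 + 0.168966 = 8.86897 m along the plane.
The resultant acts 2.1 + 0.168966 = 2.26897 m (along the plate) below the hinge at the top edge, so the moment about the hinge is M = F × 2.26897 = 501.84 × 2.26897 = 1138.66 kN·m.
A normal force at the bottom, 4.2 m from the hinge, must supply this moment: P = 1138.66/4.2 = 271.11 kN.

P ≈ 271 kN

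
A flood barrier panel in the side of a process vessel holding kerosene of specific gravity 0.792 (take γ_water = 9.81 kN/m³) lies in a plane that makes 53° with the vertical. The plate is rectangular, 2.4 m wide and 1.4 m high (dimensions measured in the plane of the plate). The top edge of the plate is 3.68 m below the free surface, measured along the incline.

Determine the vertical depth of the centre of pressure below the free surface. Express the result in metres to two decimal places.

γ = 0.792 × 9.81 = 7.76952 kN/m³.
The plate makes 53° with the vertical, i.e. θ = 90° − 53° = 37° to the horizontal. Measuring y along the incline from the free-surface line, vertical depth h = y·sinθ with sinθ = 0.601815.
The centroid lies 1.4/2 = 0.7 m below the top edge, so y_c = 3.68 + 0.7 = 4.38 m and h_c = 4.38 × 0.601815 = 2.63595 m.
A = 2.4 × 1.4 = 3.36 m².
Resultant F = γ·h_c·A = 7.76952 × 2.63595 × 3.36 = 68.813 kN.
I_c = b·h³/12 = 2.4 × 1.4³/12 = 0.5488 m⁴.
Centre of pressure: y_p = y_c + I_c/(y_c·A) = 4.38 + 0.5488/(4.38 × 3.36) = 4.38 + 0.0372907 = 4.41729 m along the plane.
Vertically, h_p = y_p·sinθ = 4.41729 × 0.601815 = 2.65839 m.

h_p = 2.66 m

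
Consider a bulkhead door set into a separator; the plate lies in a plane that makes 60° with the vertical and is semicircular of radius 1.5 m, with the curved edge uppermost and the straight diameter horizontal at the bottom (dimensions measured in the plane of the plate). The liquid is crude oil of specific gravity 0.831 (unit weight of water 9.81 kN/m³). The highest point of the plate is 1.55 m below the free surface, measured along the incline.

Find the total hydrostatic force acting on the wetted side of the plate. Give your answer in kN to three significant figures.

F ≈ 34.8 kN

γ = 0.831 × 9.81 = 8.15211 kN/m³.
The plate makes 60° with the vertical, i.e. θ = 90° − 60° = 30° to the horizontal. Measuring y along the incline from the free-surface line, vertical depth h = y·sinθ with sinθ = 0.500000.
The centroid lies 4r/(3π) = 0.63662 m above the diameter, so r − 4r/(3π) = 1.5 − 0.63662 = 0.86338 m below the topmost point, so y_c = 1.55 + 0.86338 = 2.41338 m and h_c = 2.41338 × 0.500000 = 1.20669 m.
A = πr²/2 = π × 1.5²/2 = 3.53429 m².
Resultant F = γ·h_c·A = 8.15211 × 1.20669 × 3.53429 = 34.7671 kN.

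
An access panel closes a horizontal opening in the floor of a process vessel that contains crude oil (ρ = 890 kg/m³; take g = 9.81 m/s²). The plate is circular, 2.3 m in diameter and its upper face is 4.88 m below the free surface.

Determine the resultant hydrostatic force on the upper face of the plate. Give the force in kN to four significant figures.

γ = ρg = 890 × 9.81 / 1000 = 8.7309 kN/m³.
The plate is horizontal, so pressure is uniform at p = γ·h = 8.7309 × 4.88 = 42.6068 kN/m².
A = π(1.15)² = 4.15476 m².
F = p·A = 42.6068 × 4.15476 = 177.021 kN.

F ≈ 177.0 kN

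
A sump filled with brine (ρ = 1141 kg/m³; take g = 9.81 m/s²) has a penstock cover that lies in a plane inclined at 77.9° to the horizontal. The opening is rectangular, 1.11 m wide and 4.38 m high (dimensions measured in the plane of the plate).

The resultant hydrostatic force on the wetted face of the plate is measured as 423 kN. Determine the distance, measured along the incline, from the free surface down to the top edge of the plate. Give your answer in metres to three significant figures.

y_top ≈ 5.76 m

γ = ρg = 1141 × 9.81 / 1000 = 11.19321 kN/m³.
A = 1.11 × 4.38 = 4.8618 m².
From F = γ·h_c·A, the centroid depth is h_c = 423/(11.19321 × 4.8618) = 7.773 m.
Let θ = 77.9° be the plate's angle to the horizontal; measure y along the incline from where the plane meets the free surface. Vertical depth h = y·sinθ with sinθ = 0.977783.
Along the incline, y_c = h_c/sinθ = 7.773/0.977783 = 7.94962 m.
The centroid lies 4.38/2 = 2.19 m below the top edge, so the top edge sits at y_top = 7.94962 − 2.19 = 5.75962 m along the incline.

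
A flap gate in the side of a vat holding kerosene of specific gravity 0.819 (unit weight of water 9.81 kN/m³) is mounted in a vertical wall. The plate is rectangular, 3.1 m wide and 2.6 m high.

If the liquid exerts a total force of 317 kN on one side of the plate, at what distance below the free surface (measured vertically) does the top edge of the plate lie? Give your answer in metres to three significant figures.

d_top ≈ 3.60 m

γ = 0.819 × 9.81 = 8.03439 kN/m³.
A = 3.1 × 2.6 = 8.06 m².
From F = γ·h_c·A, the centroid depth is h_c = 317/(8.03439 × 8.06) = 4.89521 m.
The centroid lies 2.6/2 = 1.3 m below the top edge, so the top edge sits at h_top = 4.89521 − 1.3 = 3.59521 m below the surface.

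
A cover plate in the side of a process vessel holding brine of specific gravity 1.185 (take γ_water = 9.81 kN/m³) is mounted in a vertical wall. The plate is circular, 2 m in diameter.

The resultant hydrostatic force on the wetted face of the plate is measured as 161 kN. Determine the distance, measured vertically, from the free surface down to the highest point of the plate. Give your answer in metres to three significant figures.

γ = 1.185 × 9.81 = 11.62485 kN/m³.
A = π(1)² = 3.14159 m².
From F = γ·h_c·A, the centroid depth is h_c = 161/(11.62485 × 3.14159) = 4.40848 m.
The centroid is at the centre, 1 m below the top of the plate, so the highest point sits at h_top = 4.40848 − 1 = 3.40848 m below the surface.

d_top ≈ 3.41 m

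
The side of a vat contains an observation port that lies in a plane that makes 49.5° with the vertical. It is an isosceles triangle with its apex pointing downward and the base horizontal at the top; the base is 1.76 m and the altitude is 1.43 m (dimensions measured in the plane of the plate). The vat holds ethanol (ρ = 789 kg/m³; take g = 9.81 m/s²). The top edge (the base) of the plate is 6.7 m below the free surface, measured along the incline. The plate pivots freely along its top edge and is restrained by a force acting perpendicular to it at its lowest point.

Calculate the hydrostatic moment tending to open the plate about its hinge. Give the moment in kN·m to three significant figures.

M ≈ 22.4 kN·m

γ = ρg = 789 × 9.81 / 1000 = 7.74009 kN/m³.
The plate makes 49.5° with the vertical, i.e. θ = 90° − 49.5° = 40.5° to the horizontal. Measuring y along the incline from the free-surface line, vertical depth h = y·sinθ with sinθ = 0.649448.
With the apex down, the centroid sits h/3 = 1.43/3 = 0.476667 m below the base (the top edge), so y_c = 6.7 + 0.476667 = 7.17667 m and h_c = 7.17667 × 0.649448 = 4.66087 m.
A = ½ × 1.76 × 1.43 = 1.2584 m².
Resultant F = γ·h_c·A = 7.74009 × 4.66087 × 1.2584 = 45.3975 kN.
I_c = b·h³/36 = 1.76 × 1.43³/36 = 0.142961 m⁴.
Centre of pressure: y_p = y_c + I_c/(y_c·A) = 7.17667 + 0.142961/(7.17667 × 1.2584) = 7.17667 + 0.0158298 = 7.1925 m along the plane.
The resultant acts 0.476667 + 0.0158298 = 0.492497 m (along the plate) below the hinge at the top edge, so the moment about the hinge is M = F × 0.492497 = 45.3975 × 0.492497 = 22.3581 kN·m.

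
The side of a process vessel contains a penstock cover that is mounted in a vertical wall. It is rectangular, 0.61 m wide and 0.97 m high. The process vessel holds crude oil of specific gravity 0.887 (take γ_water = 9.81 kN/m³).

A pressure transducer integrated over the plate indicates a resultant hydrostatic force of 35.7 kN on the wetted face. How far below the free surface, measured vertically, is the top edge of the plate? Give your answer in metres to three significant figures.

γ = 0.887 × 9.81 = 8.70147 kN/m³.
A = 0.61 × 0.97 = 0.5917 m².
From F = γ·h_c·A, the centroid depth is h_c = 35.7/(8.70147 × 0.5917) = 6.93384 m.
The centroid lies 0.97/2 = 0.485 m below the top edge, so the top edge sits at h_top = 6.93384 − 0.485 = 6.44884 m below the surface.

d_top ≈ 6.45 m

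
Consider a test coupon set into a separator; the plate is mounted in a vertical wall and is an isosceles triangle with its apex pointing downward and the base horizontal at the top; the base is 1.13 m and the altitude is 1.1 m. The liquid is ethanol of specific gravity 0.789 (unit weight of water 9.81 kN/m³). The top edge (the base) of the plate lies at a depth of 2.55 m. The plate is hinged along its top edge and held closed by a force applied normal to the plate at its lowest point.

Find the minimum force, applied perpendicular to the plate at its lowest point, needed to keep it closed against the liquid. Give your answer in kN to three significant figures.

P ≈ 4.97 kN

γ = 0.789 × 9.81 = 7.74009 kN/m³.
With the apex down, the centroid sits h/3 = 1.1/3 = 0.366667 m below the base (the top edge), so the centroid depth is h_c = 2.55 + 0.366667 = 2.91667 m.
A = ½ × 1.13 × 1.1 = 0.6215 m².
Resultant F = γ·h_c·A = 7.74009 × 2.91667 × 0.6215 = 14.0305 kN.
I_c = b·h³/36 = 1.13 × 1.1³/36 = 0.0417786 m⁴.
Centre of pressure: y_p = y_c + I_c/(y_c·A) = 2.91667 + 0.0417786/(2.91667 × 0.6215) = 2.91667 + 0.0230476 = 2.93972 m along the plane.
The resultant acts 0.366667 + 0.0230476 = 0.389715 m (along the plate) below the hinge at the top edge, so the moment about the hinge is M = F × 0.389715 = 14.0305 × 0.389715 = 5.4679 kN·m.
A normal force at the bottom, 1.1 m from the hinge, must supply this moment: P = 5.4679/1.1 = 4.97082 kN.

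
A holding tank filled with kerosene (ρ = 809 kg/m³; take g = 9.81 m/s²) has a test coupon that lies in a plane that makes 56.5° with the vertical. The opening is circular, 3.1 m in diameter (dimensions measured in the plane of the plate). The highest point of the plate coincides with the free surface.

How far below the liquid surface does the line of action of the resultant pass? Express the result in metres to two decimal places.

h_p = 1.07 m

γ = ρg = 809 × 9.81 / 1000 = 7.93629 kN/m³.
The plate makes 56.5° with the vertical, i.e. θ = 90° − 56.5° = 33.5° to the horizontal. Measuring y along the incline from the free-surface line, vertical depth h = y·sinθ with sinθ = 0.551937.
The centroid is at the centre, 1.55 m below the top of the plate, so y_c = 1.55 m and h_c = 1.55 × 0.551937 = 0.855502 m.
A = π(1.55)² = 7.54768 m².
Resultant F = γ·h_c·A = 7.93629 × 0.855502 × 7.54768 = 51.2451 kN.
I_c = πr⁴/4 = π × 1.55⁴/4 = 4.53332 m⁴.
Centre of pressure: y_p = y_c + I_c/(y_c·A) = 1.55 + 4.53332/(1.55 × 7.54768) = 1.55 + 0.3875 = 1.9375 m along the plane.
Vertically, h_p = y_p·sinθ = 1.9375 × 0.551937 = 1.06938 m.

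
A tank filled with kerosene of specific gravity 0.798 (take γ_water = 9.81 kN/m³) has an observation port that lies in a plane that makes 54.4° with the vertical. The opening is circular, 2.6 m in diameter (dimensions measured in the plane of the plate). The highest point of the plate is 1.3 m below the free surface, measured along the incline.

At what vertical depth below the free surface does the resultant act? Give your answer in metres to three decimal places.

γ = 0.798 × 9.81 = 7.82838 kN/m³.
The plate makes 54.4° with the vertical, i.e. θ = 90° − 54.4° = 35.6° to the horizontal. Measuring y along the incline from the free-surface line, vertical depth h = y·sinθ with sinθ = 0.582123.
The centroid is at the centre, 1.3 m below the top of the plate, so y_c = 1.3 + 1.3 = 2.6 m and h_c = 2.6 × 0.582123 = 1.51352 m.
A = π(1.3)² = 5.30929 m².
Resultant F = γ·h_c·A = 7.82838 × 1.51352 × 5.30929 = 62.9066 kN.
I_c = πr⁴/4 = π × 1.3⁴/4 = 2.24318 m⁴.
Centre of pressure: y_p = y_c + I_c/(y_c·A) = 2.6 + 2.24318/(2.6 × 5.30929) = 2.6 + 0.1625 = 2.7625 m along the plane.
Vertically, h_p = y_p·sinθ = 2.7625 × 0.582123 = 1.60811 m.

h_p = 1.608 m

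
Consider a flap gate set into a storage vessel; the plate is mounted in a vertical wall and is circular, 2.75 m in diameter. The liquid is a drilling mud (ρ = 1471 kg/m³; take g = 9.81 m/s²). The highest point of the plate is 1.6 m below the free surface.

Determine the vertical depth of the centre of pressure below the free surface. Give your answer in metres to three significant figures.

γ = ρg = 1471 × 9.81 / 1000 = 14.43051 kN/m³.
The centroid is at the centre, 1.375 m below the top of the plate, so the centroid depth is h_c = 1.6 + 1.375 = 2.975 m.
A = π(1.375)² = 5.93957 m².
Resultant F = γ·h_c·A = 14.43051 × 2.975 × 5.93957 = 254.99 kN.
I_c = πr⁴/4 = π × 1.375⁴/4 = 2.80738 m⁴.
Centre of pressure: y_p = y_c + I_c/(y_c·A) = 2.975 + 2.80738/(2.975 × 5.93957) = 2.975 + 0.158876 = 3.13388 m along the plane.

h_p = 3.13 m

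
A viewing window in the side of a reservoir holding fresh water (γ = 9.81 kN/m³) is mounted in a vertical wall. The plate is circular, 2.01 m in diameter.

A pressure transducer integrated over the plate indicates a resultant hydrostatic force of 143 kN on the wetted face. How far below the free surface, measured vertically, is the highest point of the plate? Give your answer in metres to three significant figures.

γ = 9.81 kN/m³.
A = π(1.005)² = 3.17309 m².
From F = γ·h_c·A, the centroid depth is h_c = 143/(9.81 × 3.17309) = 4.59393 m.
The centroid is at the centre, 1.005 m below the top of the plate, so the highest point sits at h_top = 4.59393 − 1.005 = 3.58893 m below the surface.

d_top ≈ 3.59 m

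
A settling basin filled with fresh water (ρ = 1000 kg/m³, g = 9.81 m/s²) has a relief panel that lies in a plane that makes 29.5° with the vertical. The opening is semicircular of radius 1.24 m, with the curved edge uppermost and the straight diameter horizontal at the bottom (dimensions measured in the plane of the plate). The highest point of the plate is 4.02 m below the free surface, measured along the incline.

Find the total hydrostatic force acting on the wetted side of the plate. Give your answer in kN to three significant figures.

F ≈ 97.6 kN

γ = ρg = 1000 × 9.81 = 9810 N/m³ = 9.81 kN/m³.
The plate makes 29.5° with the vertical, i.e. θ = 90° − 29.5° = 60.5° to the horizontal. Measuring y along the incline from the free-surface line, vertical depth h = y·sinθ with sinθ = 0.870356.
The centroid lies 4r/(3π) = 0.526272 m above the diameter, so r − 4r/(3π) = 1.24 − 0.526272 = 0.713728 m below the topmost point, so y_c = 4.02 + 0.713728 = 4.73373 m and h_c = 4.73373 × 0.870356 = 4.12003 m.
A = πr²/2 = π × 1.24²/2 = 2.41526 m².
Resultant F = γ·h_c·A = 9.81 × 4.12003 × 2.41526 = 97.6188 kN.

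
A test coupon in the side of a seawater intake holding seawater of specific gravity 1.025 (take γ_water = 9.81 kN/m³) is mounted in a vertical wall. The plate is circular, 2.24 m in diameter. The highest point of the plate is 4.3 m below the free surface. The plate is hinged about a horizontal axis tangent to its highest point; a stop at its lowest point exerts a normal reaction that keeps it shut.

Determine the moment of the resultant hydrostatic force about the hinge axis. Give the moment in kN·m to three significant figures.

M ≈ 253 kN·m

γ = 1.025 × 9.81 = 10.05525 kN/m³.
The centroid is at the centre, 1.12 m below the top of the plate, so the centroid depth is h_c = 4.3 + 1.12 = 5.42 m.
A = π(1.12)² = 3.94081 m².
Resultant F = γ·h_c·A = 10.05525 × 5.42 × 3.94081 = 214.772 kN.
I_c = πr⁴/4 = π × 1.12⁴/4 = 1.23584 m⁴.
Centre of pressure: y_p = y_c + I_c/(y_c·A) = 5.42 + 1.23584/(5.42 × 3.94081) = 5.42 + 0.0578599 = 5.47786 m along the plane.
The resultant acts 1.12 + 0.0578599 = 1.17786 m (along the plate) below the hinge at the top edge, so the moment about the hinge is M = F × 1.17786 = 214.772 × 1.17786 = 252.971 kN·m.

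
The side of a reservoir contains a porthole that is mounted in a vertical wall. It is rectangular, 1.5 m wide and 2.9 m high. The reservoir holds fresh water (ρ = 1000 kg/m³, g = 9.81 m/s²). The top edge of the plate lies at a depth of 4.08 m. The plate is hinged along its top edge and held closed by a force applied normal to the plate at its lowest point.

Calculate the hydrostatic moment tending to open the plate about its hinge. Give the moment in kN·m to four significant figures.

γ = ρg = 1000 × 9.81 = 9810 N/m³ = 9.81 kN/m³.
The centroid lies 2.9/2 = 1.45 m below the top edge, so the centroid depth is h_c = 4.08 + 1.45 = 5.53 m.
A = 1.5 × 2.9 = 4.35 m².
Resultant F = γ·h_c·A = 9.81 × 5.53 × 4.35 = 235.984 kN.
I_c = b·h³/12 = 1.5 × 2.9³/12 = 3.04862 m⁴.
Centre of pressure: y_p = y_c + I_c/(y_c·A) = 5.53 + 3.04862/(5.53 × 4.35) = 5.53 + 0.126733 = 5.65673 m along the plane.
The resultant acts 1.45 + 0.126733 = 1.57673 m (along the plate) below the hinge at the top edge, so the moment about the hinge is M = F × 1.57673 = 235.984 × 1.57673 = 372.083 kN·m.

M ≈ 372.1 kN·m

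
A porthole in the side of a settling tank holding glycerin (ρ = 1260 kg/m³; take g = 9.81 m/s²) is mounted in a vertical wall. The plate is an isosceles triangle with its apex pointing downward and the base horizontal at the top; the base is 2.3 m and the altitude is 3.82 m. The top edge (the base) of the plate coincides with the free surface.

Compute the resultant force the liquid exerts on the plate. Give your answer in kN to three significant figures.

γ = ρg = 1260 × 9.81 / 1000 = 12.3606 kN/m³.
With the apex down, the centroid sits h/3 = 3.82/3 = 1.27333 m below the base (the top edge), so the centroid depth is h_c = 1.27333 m.
A = ½ × 2.3 × 3.82 = 4.393 m².
Resultant F = γ·h_c·A = 12.3606 × 1.27333 × 4.393 = 69.142 kN.

F ≈ 69.1 kN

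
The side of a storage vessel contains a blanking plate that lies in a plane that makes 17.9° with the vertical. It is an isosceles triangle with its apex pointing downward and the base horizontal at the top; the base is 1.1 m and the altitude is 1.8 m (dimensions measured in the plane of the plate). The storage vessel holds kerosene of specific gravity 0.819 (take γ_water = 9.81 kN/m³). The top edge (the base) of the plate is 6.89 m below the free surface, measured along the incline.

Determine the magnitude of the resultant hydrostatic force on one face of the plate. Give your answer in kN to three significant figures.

F ≈ 56.7 kN

γ = 0.819 × 9.81 = 8.03439 kN/m³.
The plate makes 17.9° with the vertical, i.e. θ = 90° − 17.9° = 72.1° to the horizontal. Measuring y along the incline from the free-surface line, vertical depth h = y·sinθ with sinθ = 0.951594.
With the apex down, the centroid sits h/3 = 1.8/3 = 0.6 m below the base (the top edge), so y_c = 6.89 + 0.6 = 7.49 m and h_c = 7.49 × 0.951594 = 7.12744 m.
A = ½ × 1.1 × 1.8 = 0.99 m².
Resultant F = γ·h_c·A = 8.03439 × 7.12744 × 0.99 = 56.692 kN.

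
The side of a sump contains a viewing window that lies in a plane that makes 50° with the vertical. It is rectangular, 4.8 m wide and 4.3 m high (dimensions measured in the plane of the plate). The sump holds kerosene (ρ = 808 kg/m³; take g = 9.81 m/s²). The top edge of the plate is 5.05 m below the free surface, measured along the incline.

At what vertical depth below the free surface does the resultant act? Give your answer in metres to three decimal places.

h_p = 4.766 m

γ = ρg = 808 × 9.81 / 1000 = 7.92648 kN/m³.
The plate makes 50° with the vertical, i.e. θ = 90° − 50° = 40° to the horizontal. Measuring y along the incline from the free-surface line, vertical depth h = y·sinθ with sinθ = 0.642788.
The centroid lies 4.3/2 = 2.15 m below the top edge, so y_c = 5.05 + 2.15 = 7.2 m and h_c = 7.2 × 0.642788 = 4.62807 m.
A = 4.8 × 4.3 = 20.64 m².
Resultant F = γ·h_c·A = 7.92648 × 4.62807 × 20.64 = 757.164 kN.
I_c = b·h³/12 = 4.8 × 4.3³/12 = 31.8028 m⁴.
Centre of pressure: y_p = y_c + I_c/(y_c·A) = 7.2 + 31.8028/(7.2 × 20.64) = 7.2 + 0.214005 = 7.41401 m along the plane.
Vertically, h_p = y_p·sinθ = 7.41401 × 0.642788 = 4.76564 m.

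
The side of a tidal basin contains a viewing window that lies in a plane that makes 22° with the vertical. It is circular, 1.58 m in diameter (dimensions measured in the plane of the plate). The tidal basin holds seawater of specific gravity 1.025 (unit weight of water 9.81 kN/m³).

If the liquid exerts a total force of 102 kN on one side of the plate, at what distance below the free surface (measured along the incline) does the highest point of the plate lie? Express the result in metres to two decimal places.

y_top ≈ 4.79 m

γ = 1.025 × 9.81 = 10.05525 kN/m³.
A = π(0.79)² = 1.96067 m².
From F = γ·h_c·A, the centroid depth is h_c = 102/(10.05525 × 1.96067) = 5.17372 m.
The plate makes 22° with the vertical, i.e. θ = 90° − 22° = 68° to the horizontal. Measuring y along the incline from the free-surface line, vertical depth h = y·sinθ with sinθ = 0.927184.
Along the incline, y_c = h_c/sinθ = 5.17372/0.927184 = 5.58004 m.
The centroid is at the centre, 0.79 m below the top of the plate, so the highest point sits at y_top = 5.58004 − 0.79 = 4.79004 m along the incline.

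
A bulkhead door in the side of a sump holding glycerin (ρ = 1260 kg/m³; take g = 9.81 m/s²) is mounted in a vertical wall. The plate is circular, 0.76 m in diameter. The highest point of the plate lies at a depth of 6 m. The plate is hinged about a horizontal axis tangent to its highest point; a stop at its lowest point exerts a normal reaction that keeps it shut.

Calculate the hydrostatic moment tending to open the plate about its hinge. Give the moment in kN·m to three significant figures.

γ = ρg = 1260 × 9.81 / 1000 = 12.3606 kN/m³.
The centroid is at the centre, 0.38 m below the top of the plate, so the centroid depth is h_c = 6 + 0.38 = 6.38 m.
A = π(0.38)² = 0.453646 m².
Resultant F = γ·h_c·A = 12.3606 × 6.38 × 0.453646 = 35.7748 kN.
I_c = πr⁴/4 = π × 0.38⁴/4 = 0.0163766 m⁴.
Centre of pressure: y_p = y_c + I_c/(y_c·A) = 6.38 + 0.0163766/(6.38 × 0.453646) = 6.38 + 0.0056583 = 6.38566 m along the plane.
The resultant acts 0.38 + 0.0056583 = 0.385658 m (along the plate) below the hinge at the top edge, so the moment about the hinge is M = F × 0.385658 = 35.7748 × 0.385658 = 13.7968 kN·m.

M ≈ 13.8 kN·m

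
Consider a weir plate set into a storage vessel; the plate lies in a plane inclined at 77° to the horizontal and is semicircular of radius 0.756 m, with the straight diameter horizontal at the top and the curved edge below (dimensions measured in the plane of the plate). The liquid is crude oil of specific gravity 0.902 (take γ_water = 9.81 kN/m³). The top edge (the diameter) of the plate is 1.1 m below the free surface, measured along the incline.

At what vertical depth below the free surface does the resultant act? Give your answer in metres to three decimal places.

h_p = 1.412 m

γ = 0.902 × 9.81 = 8.84862 kN/m³.
Let θ = 77° be the plate's angle to the horizontal; measure y along the incline from where the plane meets the free surface. Vertical depth h = y·sinθ with sinθ = 0.974370.
The centroid of a semicircle lies 4r/(3π) = 0.320856 m from the diameter, here below the top edge, so y_c = 1.1 + 0.320856 = 1.42086 m and h_c = 1.42086 × 0.974370 = 1.38444 m.
A = πr²/2 = π × 0.756²/2 = 0.897767 m².
Resultant F = γ·h_c·A = 8.84862 × 1.38444 × 0.897767 = 10.998 kN.
I_c = (π/8 − 8/(9π))·r⁴ = 0.109757 × 0.756⁴ = 0.0358525 m⁴.
Centre of pressure: y_p = y_c + I_c/(y_c·A) = 1.42086 + 0.0358525/(1.42086 × 0.897767) = 1.42086 + 0.0281064 = 1.44897 m along the plane.
Vertically, h_p = y_p·sinθ = 1.44897 × 0.974370 = 1.41183 m.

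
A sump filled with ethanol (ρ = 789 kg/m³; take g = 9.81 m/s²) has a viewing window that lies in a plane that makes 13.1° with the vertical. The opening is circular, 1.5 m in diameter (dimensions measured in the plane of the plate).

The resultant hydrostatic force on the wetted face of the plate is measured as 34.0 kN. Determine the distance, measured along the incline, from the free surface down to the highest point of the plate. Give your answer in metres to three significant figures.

y_top ≈ 1.80 m

γ = ρg = 789 × 9.81 / 1000 = 7.74009 kN/m³.
A = π(0.75)² = 1.76715 m².
From F = γ·h_c·A, the centroid depth is h_c = 34.0/(7.74009 × 1.76715) = 2.48576 m.
The plate makes 13.1° with the vertical, i.e. θ = 90° − 13.1° = 76.9° to the horizontal. Measuring y along the incline from the free-surface line, vertical depth h = y·sinθ with sinθ = 0.973976.
Along the incline, y_c = h_c/sinθ = 2.48576/0.973976 = 2.55218 m.
The centroid is at the centre, 0.75 m below the top of the plate, so the highest point sits at y_top = 2.55218 − 0.75 = 1.80218 m along the incline.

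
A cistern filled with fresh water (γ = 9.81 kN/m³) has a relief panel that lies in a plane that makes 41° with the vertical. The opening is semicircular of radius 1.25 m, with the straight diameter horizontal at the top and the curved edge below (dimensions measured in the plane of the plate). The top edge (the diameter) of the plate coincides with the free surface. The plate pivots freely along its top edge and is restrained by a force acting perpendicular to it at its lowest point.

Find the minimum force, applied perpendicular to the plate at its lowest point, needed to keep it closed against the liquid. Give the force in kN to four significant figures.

γ = 9.81 kN/m³.
The plate makes 41° with the vertical, i.e. θ = 90° − 41° = 49° to the horizontal. Measuring y along the incline from the free-surface line, vertical depth h = y·sinθ with sinθ = 0.754710.
The centroid of a semicircle lies 4r/(3π) = 0.530516 m from the diameter, here below the top edge, so y_c = 0.530516 m and h_c = 0.530516 × 0.754710 = 0.400386 m.
A = πr²/2 = π × 1.25²/2 = 2.45437 m².
Resultant F = γ·h_c·A = 9.81 × 0.400386 × 2.45437 = 9.64024 kN.
I_c = (π/8 − 8/(9π))·r⁴ = 0.109757 × 1.25⁴ = 0.267961 m⁴.
Centre of pressure: y_p = y_c + I_c/(y_c·A) = 0.530516 + 0.267961/(0.530516 × 2.45437) = 0.530516 + 0.205794 = 0.73631 m along the plane.
The resultant acts 0.530516 + 0.205794 = 0.73631 m (along the plate) below the hinge at the top edge, so the moment about the hinge is M = F × 0.73631 = 9.64024 × 0.73631 = 7.09821 kN·m.
A normal force at the bottom, 1.25 m from the hinge, must supply this moment: P = 7.09821/1.25 = 5.67857 kN.

P ≈ 5.679 kN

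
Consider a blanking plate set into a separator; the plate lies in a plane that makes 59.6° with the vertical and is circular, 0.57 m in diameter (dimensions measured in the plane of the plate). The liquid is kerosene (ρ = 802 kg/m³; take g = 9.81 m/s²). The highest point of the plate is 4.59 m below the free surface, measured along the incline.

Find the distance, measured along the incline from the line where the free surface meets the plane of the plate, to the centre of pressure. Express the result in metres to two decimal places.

y_p = 4.88 m

γ = ρg = 802 × 9.81 / 1000 = 7.86762 kN/m³.
The plate makes 59.6° with the vertical, i.e. θ = 90° − 59.6° = 30.4° to the horizontal. Measuring y along the incline from the free-surface line, vertical depth h = y·sinθ with sinθ = 0.506034.
The centroid is at the centre, 0.285 m below the top of the plate, so y_c = 4.59 + 0.285 = 4.875 m and h_c = 4.875 × 0.506034 = 2.46692 m.
A = π(0.285)² = 0.255176 m².
Resultant F = γ·h_c·A = 7.86762 × 2.46692 × 0.255176 = 4.95266 kN.
I_c = πr⁴/4 = π × 0.285⁴/4 = 0.00518166 m⁴.
Centre of pressure: y_p = y_c + I_c/(y_c·A) = 4.875 + 0.00518166/(4.875 × 0.255176) = 4.875 + 0.00416538 = 4.87917 m along the plane.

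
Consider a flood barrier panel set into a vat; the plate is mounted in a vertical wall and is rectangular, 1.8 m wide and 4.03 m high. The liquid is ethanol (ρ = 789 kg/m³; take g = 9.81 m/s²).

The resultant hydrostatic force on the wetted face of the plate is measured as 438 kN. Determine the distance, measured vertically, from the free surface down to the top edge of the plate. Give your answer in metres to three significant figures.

γ = ρg = 789 × 9.81 / 1000 = 7.74009 kN/m³.
A = 1.8 × 4.03 = 7.254 m².
From F = γ·h_c·A, the centroid depth is h_c = 438/(7.74009 × 7.254) = 7.801 m.
The centroid lies 4.03/2 = 2.015 m below the top edge, so the top edge sits at h_top = 7.801 − 2.015 = 5.786 m below the surface.

d_top ≈ 5.79 m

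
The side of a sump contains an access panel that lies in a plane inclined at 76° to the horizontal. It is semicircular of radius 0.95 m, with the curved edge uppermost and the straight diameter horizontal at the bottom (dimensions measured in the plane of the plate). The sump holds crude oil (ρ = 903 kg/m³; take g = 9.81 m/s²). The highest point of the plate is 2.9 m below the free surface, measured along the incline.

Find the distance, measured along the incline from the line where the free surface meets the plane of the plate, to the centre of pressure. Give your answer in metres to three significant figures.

y_p = 3.47 m

γ = ρg = 903 × 9.81 / 1000 = 8.85843 kN/m³.
Let θ = 76° be the plate's angle to the horizontal; measure y along the incline from where the plane meets the free surface. Vertical depth h = y·sinθ with sinθ = 0.970296.
The centroid lies 4r/(3π) = 0.403193 m above the diameter, so r − 4r/(3π) = 0.95 − 0.403193 = 0.546807 m below the topmost point, so y_c = 2.9 + 0.546807 = 3.44681 m and h_c = 3.44681 × 0.970296 = 3.34443 m.
A = πr²/2 = π × 0.95²/2 = 1.41764 m².
Resultant F = γ·h_c·A = 8.85843 × 3.34443 × 1.41764 = 41.9996 kN.
I_c = (π/8 − 8/(9π))·r⁴ = 0.109757 × 0.95⁴ = 0.0893978 m⁴.
Centre of pressure: y_p = y_c + I_c/(y_c·A) = 3.44681 + 0.0893978/(3.44681 × 1.41764) = 3.44681 + 0.0182955 = 3.46511 m along the plane.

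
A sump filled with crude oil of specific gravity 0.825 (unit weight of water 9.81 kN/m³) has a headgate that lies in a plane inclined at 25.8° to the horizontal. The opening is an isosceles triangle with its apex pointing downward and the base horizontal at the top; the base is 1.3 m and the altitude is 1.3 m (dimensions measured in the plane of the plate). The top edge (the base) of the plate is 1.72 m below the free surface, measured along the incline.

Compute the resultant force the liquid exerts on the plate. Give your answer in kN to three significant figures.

γ = 0.825 × 9.81 = 8.09325 kN/m³.
Let θ = 25.8° be the plate's angle to the horizontal; measure y along the incline from where the plane meets the free surface. Vertical depth h = y·sinθ with sinθ = 0.435231.
With the apex down, the centroid sits h/3 = 1.3/3 = 0.433333 m below the base (the top edge), so y_c = 1.72 + 0.433333 = 2.15333 m and h_c = 2.15333 × 0.435231 = 0.937196 m.
A = ½ × 1.3 × 1.3 = 0.845 m².
Resultant F = γ·h_c·A = 8.09325 × 0.937196 × 0.845 = 6.40929 kN.

F ≈ 6.41 kN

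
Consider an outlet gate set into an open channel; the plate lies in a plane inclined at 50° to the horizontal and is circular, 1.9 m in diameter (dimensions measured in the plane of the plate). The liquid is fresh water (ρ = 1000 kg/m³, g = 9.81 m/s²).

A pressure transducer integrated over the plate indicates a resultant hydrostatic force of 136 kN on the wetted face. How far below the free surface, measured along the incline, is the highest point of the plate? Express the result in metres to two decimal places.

γ = ρg = 1000 × 9.81 = 9810 N/m³ = 9.81 kN/m³.
A = π(0.95)² = 2.83529 m².
From F = γ·h_c·A, the centroid depth is h_c = 136/(9.81 × 2.83529) = 4.88959 m.
Let θ = 50° be the plate's angle to the horizontal; measure y along the incline from where the plane meets the free surface. Vertical depth h = y·sinθ with sinθ = 0.766044.
Along the incline, y_c = h_c/sinθ = 4.88959/0.766044 = 6.38291 m.
The centroid is at the centre, 0.95 m below the top of the plate, so the highest point sits at y_top = 6.38291 − 0.95 = 5.43291 m along the incline.

y_top ≈ 5.43 m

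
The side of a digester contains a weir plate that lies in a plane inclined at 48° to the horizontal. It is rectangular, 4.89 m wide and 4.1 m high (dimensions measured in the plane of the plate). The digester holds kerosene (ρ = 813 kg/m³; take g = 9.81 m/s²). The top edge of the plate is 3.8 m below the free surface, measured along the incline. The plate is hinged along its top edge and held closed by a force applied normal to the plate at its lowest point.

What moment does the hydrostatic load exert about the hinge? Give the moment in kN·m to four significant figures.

γ = ρg = 813 × 9.81 / 1000 = 7.97553 kN/m³.
Let θ = 48° be the plate's angle to the horizontal; measure y along the incline from where the plane meets the free surface. Vertical depth h = y·sinθ with sinθ = 0.743145.
The centroid lies 4.1/2 = 2.05 m below the top edge, so y_c = 3.8 + 2.05 = 5.85 m and h_c = 5.85 × 0.743145 = 4.3474 m.
A = 4.89 × 4.1 = 20.049 m².
Resultant F = γ·h_c·A = 7.97553 × 4.3474 × 20.049 = 695.155 kN.
I_c = b·h³/12 = 4.89 × 4.1³/12 = 28.0853 m⁴.
Centre of pressure: y_p = y_c + I_c/(y_c·A) = 5.85 + 28.0853/(5.85 × 20.049) = 5.85 + 0.239459 = 6.08946 m along the plane.
The resultant acts 2.05 + 0.239459 = 2.28946 m (along the plate) below the hinge at the top edge, so the moment about the hinge is M = F × 2.28946 = 695.155 × 2.28946 = 1591.53 kN·m.

M ≈ 1592 kN·m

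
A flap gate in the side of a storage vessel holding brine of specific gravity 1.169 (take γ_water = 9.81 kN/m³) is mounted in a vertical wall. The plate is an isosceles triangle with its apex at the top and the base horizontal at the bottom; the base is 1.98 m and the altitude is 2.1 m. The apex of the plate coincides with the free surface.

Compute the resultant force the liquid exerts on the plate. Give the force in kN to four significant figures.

F ≈ 33.38 kN

γ = 1.169 × 9.81 = 11.46789 kN/m³.
With the apex up, the centroid sits 2h/3 = 2 × 2.1/3 = 1.4 m below the apex, so the centroid depth is h_c = 1.4 m.
A = ½ × 1.98 × 2.1 = 2.079 m².
Resultant F = γ·h_c·A = 11.46789 × 1.4 × 2.079 = 33.3784 kN.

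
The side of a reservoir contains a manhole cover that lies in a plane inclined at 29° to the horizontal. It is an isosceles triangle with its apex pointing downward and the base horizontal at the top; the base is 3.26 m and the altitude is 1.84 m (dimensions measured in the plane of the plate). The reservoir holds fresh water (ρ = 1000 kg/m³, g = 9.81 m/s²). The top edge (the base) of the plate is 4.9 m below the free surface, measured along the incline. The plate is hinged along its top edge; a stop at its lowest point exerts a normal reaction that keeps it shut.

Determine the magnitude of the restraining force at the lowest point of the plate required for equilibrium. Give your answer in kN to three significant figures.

P ≈ 27.7 kN

γ = ρg = 1000 × 9.81 = 9810 N/m³ = 9.81 kN/m³.
Let θ = 29° be the plate's angle to the horizontal; measure y along the incline from where the plane meets the free surface. Vertical depth h = y·sinθ with sinθ = 0.484810.
With the apex down, the centroid sits h/3 = 1.84/3 = 0.613333 m below the base (the top edge), so y_c = 4.9 + 0.613333 = 5.51333 m and h_c = 5.51333 × 0.484810 = 2.67292 m.
A = ½ × 3.26 × 1.84 = 2.9992 m².
Resultant F = γ·h_c·A = 9.81 × 2.67292 × 2.9992 = 78.6431 kN.
I_c = b·h³/36 = 3.26 × 1.84³/36 = 0.564116 m⁴.
Centre of pressure: y_p = y_c + I_c/(y_c·A) = 5.51333 + 0.564116/(5.51333 × 2.9992) = 5.51333 + 0.0341153 = 5.54745 m along the plane.
The resultant acts 0.613333 + 0.0341153 = 0.647448 m (along the plate) below the hinge at the top edge, so the moment about the hinge is M = F × 0.647448 = 78.6431 × 0.647448 = 50.9173 kN·m.
A normal force at the bottom, 1.84 m from the hinge, must supply this moment: P = 50.9173/1.84 = 27.6724 kN.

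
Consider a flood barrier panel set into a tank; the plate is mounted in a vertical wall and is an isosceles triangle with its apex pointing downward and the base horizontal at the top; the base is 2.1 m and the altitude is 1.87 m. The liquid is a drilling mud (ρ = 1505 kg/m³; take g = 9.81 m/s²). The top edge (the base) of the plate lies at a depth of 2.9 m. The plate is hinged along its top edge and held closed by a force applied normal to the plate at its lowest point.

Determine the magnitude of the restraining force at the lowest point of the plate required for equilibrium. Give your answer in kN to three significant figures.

γ = ρg = 1505 × 9.81 / 1000 = 14.76405 kN/m³.
With the apex down, the centroid sits h/3 = 1.87/3 = 0.623333 m below the base (the top edge), so the centroid depth is h_c = 2.9 + 0.623333 = 3.52333 m.
A = ½ × 2.1 × 1.87 = 1.9635 m².
Resultant F = γ·h_c·A = 14.76405 × 3.52333 × 1.9635 = 102.139 kN.
I_c = b·h³/36 = 2.1 × 1.87³/36 = 0.381454 m⁴.
Centre of pressure: y_p = y_c + I_c/(y_c·A) = 3.52333 + 0.381454/(3.52333 × 1.9635) = 3.52333 + 0.0551389 = 3.57847 m along the plane.
The resultant acts 0.623333 + 0.0551389 = 0.678472 m (along the plate) below the hinge at the top edge, so the moment about the hinge is M = F × 0.678472 = 102.139 × 0.678472 = 69.2985 kN·m.
A normal force at the bottom, 1.87 m from the hinge, must supply this moment: P = 69.2985/1.87 = 37.058 kN.

P ≈ 37.1 kN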